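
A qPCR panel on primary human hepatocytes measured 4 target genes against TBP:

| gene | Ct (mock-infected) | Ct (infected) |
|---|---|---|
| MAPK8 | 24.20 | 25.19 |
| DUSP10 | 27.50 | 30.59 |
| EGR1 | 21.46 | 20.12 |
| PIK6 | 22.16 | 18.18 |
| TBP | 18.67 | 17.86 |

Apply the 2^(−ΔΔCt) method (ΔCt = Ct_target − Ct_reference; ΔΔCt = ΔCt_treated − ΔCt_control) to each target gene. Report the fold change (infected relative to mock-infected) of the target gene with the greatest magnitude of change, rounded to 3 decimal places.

0.067

MAPK8: ΔΔCt = (25.19−17.86) − (24.20−18.67) = 7.33 − 5.53 = 1.80; fold change = 2^-1.80 = 0.287
DUSP10: ΔΔCt = (30.59−17.86) − (27.50−18.67) = 12.73 − 8.83 = 3.90; fold change = 2^-3.90 = 0.067
EGR1: ΔΔCt = (20.12−17.86) − (21.46−18.67) = 2.26 − 2.79 = -0.53; fold change = 2^0.53 = 1.444
PIK6: ΔΔCt = (18.18−17.86) − (22.16−18.67) = 0.32 − 3.49 = -3.17; fold change = 2^3.17 = 9.000
DUSP10 has the largest |ΔΔCt| = 3.90.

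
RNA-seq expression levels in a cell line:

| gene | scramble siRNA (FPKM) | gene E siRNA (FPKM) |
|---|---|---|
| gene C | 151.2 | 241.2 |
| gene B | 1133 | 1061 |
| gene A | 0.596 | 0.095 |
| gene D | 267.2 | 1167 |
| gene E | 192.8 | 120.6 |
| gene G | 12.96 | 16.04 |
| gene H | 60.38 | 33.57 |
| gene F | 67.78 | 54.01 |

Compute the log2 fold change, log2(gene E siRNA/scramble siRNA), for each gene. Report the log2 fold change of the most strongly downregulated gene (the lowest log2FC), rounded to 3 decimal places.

log2(241.2/151.2) = 0.674  (gene C)
log2(1061/1133) = -0.095  (gene B)
log2(0.095/0.596) = -2.649  (gene A)
log2(1167/267.2) = 2.127  (gene D)
log2(120.6/192.8) = -0.677  (gene E)
log2(16.04/12.96) = 0.308  (gene G)
log2(33.57/60.38) = -0.847  (gene H)
log2(54.01/67.78) = -0.328  (gene F)
gene A is most strongly downregulated.

-2.649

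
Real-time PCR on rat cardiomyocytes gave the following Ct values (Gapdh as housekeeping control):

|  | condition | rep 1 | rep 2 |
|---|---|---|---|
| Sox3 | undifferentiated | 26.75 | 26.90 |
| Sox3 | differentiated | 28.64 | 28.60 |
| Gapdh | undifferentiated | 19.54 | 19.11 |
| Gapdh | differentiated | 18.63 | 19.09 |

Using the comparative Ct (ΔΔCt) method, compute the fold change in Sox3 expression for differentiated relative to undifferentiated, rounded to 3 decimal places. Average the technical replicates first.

Mean Ct: Sox3 undifferentiated 26.825; Sox3 differentiated 28.620; Gapdh undifferentiated 19.325; Gapdh differentiated 18.860
ΔCt(undifferentiated) = 26.825 − 19.325 = 7.500
ΔCt(differentiated) = 28.620 − 18.860 = 9.760
ΔΔCt = 9.760 − 7.500 = 2.260
Fold change = 2^(−2.260) = 0.2088

0.209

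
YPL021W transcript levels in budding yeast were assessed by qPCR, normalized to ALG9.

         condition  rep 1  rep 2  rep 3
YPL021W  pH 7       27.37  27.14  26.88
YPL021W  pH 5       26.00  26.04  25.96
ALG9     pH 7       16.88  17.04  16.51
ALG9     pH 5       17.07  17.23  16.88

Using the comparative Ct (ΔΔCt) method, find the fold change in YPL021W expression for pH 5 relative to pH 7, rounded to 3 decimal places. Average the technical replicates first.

2.603

Mean Ct: YPL021W pH 7 27.130; YPL021W pH 5 26.000; ALG9 pH 7 16.810; ALG9 pH 5 17.060
ΔCt(pH 7) = 27.130 − 16.810 = 10.320
ΔCt(pH 5) = 26.000 − 17.060 = 8.940
ΔΔCt = 8.940 − 10.320 = -1.380
Fold change = 2^(−(-1.380)) = 2^1.380 = 2.6027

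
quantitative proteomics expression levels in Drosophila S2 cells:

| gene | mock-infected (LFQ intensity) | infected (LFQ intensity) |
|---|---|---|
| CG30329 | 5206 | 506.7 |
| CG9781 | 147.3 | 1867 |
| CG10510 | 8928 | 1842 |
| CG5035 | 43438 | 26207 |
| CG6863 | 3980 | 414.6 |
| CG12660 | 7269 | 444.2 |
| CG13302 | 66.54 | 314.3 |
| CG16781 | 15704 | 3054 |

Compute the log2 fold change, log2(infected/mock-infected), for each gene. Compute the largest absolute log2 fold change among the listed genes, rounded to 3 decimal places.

4.032

log2(506.7/5206) = -3.361  (CG30329)
log2(1867/147.3) = 3.664  (CG9781)
log2(1842/8928) = -2.277  (CG10510)
log2(26207/43438) = -0.729  (CG5035)
log2(414.6/3980) = -3.263  (CG6863)
log2(444.2/7269) = -4.032  (CG12660)
log2(314.3/66.54) = 2.240  (CG13302)
log2(3054/15704) = -2.362  (CG16781)
The largest magnitude belongs to CG12660.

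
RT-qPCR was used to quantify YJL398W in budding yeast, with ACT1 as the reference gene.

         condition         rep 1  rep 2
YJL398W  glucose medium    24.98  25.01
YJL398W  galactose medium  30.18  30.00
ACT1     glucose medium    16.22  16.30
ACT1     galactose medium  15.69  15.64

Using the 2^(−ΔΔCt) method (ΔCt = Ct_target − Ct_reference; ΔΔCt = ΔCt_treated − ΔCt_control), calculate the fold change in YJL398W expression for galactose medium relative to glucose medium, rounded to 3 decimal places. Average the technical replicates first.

Mean Ct: YJL398W glucose medium 24.995; YJL398W galactose medium 30.090; ACT1 glucose medium 16.260; ACT1 galactose medium 15.665
ΔCt(glucose medium) = 24.995 − 16.260 = 8.735
ΔCt(galactose medium) = 30.090 − 15.665 = 14.425
ΔΔCt = 14.425 − 8.735 = 5.690
Fold change = 2^(−5.690) = 0.0194

0.019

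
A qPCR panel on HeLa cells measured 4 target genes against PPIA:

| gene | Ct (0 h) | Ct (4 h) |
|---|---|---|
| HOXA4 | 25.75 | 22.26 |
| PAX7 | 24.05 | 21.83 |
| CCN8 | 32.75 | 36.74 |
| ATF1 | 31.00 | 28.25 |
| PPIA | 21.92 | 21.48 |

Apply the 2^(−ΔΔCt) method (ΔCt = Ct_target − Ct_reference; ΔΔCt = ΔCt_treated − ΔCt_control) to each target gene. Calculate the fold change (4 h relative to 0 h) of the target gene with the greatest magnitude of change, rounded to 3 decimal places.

HOXA4: ΔΔCt = (22.26−21.48) − (25.75−21.92) = 0.78 − 3.83 = -3.05; fold change = 2^3.05 = 8.282
PAX7: ΔΔCt = (21.83−21.48) − (24.05−21.92) = 0.35 − 2.13 = -1.78; fold change = 2^1.78 = 3.434
CCN8: ΔΔCt = (36.74−21.48) − (32.75−21.92) = 15.26 − 10.83 = 4.43; fold change = 2^-4.43 = 0.046
ATF1: ΔΔCt = (28.25−21.48) − (31.00−21.92) = 6.77 − 9.08 = -2.31; fold change = 2^2.31 = 4.959
CCN8 has the largest |ΔΔCt| = 4.43.

0.046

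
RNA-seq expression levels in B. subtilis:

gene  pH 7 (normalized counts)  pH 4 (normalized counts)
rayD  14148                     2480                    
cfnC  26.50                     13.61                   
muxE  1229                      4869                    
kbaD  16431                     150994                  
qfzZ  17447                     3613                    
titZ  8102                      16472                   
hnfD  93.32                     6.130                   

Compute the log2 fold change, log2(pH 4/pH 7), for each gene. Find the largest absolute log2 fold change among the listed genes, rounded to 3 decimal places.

log2(2480/14148) = -2.512  (rayD)
log2(13.61/26.50) = -0.961  (cfnC)
log2(4869/1229) = 1.986  (muxE)
log2(150994/16431) = 3.200  (kbaD)
log2(3613/17447) = -2.272  (qfzZ)
log2(16472/8102) = 1.024  (titZ)
log2(6.130/93.32) = -3.928  (hnfD)
The largest magnitude belongs to hnfD.

3.928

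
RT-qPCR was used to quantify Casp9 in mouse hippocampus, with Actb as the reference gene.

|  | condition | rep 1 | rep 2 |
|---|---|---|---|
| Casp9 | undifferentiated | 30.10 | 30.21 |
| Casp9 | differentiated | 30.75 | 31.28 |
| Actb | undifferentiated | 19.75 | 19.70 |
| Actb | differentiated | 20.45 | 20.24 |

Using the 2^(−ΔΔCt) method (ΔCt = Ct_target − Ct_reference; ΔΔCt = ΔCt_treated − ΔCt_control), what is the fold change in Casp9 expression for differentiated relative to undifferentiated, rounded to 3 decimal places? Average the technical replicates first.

0.847

Mean Ct: Casp9 undifferentiated 30.155; Casp9 differentiated 31.015; Actb undifferentiated 19.725; Actb differentiated 20.345
ΔCt(undifferentiated) = 30.155 − 19.725 = 10.430
ΔCt(differentiated) = 31.015 − 20.345 = 10.670
ΔΔCt = 10.670 − 10.430 = 0.240
Fold change = 2^(−0.240) = 0.8467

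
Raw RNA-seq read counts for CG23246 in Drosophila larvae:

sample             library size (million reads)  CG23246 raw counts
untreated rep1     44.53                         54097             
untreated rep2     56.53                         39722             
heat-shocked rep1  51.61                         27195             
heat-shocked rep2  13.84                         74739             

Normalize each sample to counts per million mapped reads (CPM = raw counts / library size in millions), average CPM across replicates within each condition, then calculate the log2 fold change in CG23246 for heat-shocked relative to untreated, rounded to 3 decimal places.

1.628

CPM(untreated rep1) = 54097 / 44.53 = 1214.8439
CPM(untreated rep2) = 39722 / 56.53 = 702.6711
CPM(heat-shocked rep1) = 27195 / 51.61 = 526.9328
CPM(heat-shocked rep2) = 74739 / 13.84 = 5400.2168
mean CPM(untreated) = 958.7575; mean CPM(heat-shocked) = 2963.5748
Fold change = 2963.5748 / 958.7575 = 3.09106
log2(3.09106) = 1.6281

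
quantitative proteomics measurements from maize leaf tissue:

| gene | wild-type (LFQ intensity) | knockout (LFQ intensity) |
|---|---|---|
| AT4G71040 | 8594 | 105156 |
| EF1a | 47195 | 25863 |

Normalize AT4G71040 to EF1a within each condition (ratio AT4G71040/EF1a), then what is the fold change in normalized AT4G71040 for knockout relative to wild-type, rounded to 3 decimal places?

22.328

AT4G71040/EF1a (wild-type) = 8594 / 47195 = 0.1821
AT4G71040/EF1a (knockout) = 105156 / 25863 = 4.0659
Fold change = 4.0659 / 0.1821 = 22.3283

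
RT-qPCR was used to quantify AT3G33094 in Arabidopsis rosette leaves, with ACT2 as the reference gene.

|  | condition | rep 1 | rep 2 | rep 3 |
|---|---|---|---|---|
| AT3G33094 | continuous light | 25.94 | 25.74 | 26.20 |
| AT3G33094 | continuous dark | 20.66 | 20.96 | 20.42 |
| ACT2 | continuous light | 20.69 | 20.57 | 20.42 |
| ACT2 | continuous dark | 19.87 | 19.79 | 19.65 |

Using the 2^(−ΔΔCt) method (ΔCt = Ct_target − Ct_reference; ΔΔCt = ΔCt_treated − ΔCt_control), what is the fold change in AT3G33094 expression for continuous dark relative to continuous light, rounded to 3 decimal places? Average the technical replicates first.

Mean Ct: AT3G33094 continuous light 25.960; AT3G33094 continuous dark 20.680; ACT2 continuous light 20.560; ACT2 continuous dark 19.770
ΔCt(continuous light) = 25.960 − 20.560 = 5.400
ΔCt(continuous dark) = 20.680 − 19.770 = 0.910
ΔΔCt = 0.910 − 5.400 = -4.490
Fold change = 2^(−(-4.490)) = 2^4.490 = 22.4711

22.471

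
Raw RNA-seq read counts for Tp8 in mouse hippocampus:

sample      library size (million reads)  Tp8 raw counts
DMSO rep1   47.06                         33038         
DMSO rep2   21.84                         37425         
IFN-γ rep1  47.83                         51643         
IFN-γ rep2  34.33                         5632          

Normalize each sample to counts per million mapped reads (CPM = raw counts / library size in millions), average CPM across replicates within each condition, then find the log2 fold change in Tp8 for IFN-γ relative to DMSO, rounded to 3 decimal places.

-0.958

CPM(DMSO rep1) = 33038 / 47.06 = 702.0399
CPM(DMSO rep2) = 37425 / 21.84 = 1713.5989
CPM(IFN-γ rep1) = 51643 / 47.83 = 1079.7198
CPM(IFN-γ rep2) = 5632 / 34.33 = 164.0548
mean CPM(DMSO) = 1207.8194; mean CPM(IFN-γ) = 621.8873
Fold change = 621.8873 / 1207.8194 = 0.51488
log2(0.51488) = -0.9577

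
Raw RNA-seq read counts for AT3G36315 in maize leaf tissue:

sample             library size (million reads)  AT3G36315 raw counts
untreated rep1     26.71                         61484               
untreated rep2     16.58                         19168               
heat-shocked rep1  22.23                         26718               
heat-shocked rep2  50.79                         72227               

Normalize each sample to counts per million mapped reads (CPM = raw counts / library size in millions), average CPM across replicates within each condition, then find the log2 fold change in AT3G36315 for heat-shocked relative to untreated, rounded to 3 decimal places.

CPM(untreated rep1) = 61484 / 26.71 = 2301.9094
CPM(untreated rep2) = 19168 / 16.58 = 1156.0917
CPM(heat-shocked rep1) = 26718 / 22.23 = 1201.8893
CPM(heat-shocked rep2) = 72227 / 50.79 = 1422.0713
mean CPM(untreated) = 1729.0005; mean CPM(heat-shocked) = 1311.9803
Fold change = 1311.9803 / 1729.0005 = 0.75881
log2(0.75881) = -0.3982

-0.398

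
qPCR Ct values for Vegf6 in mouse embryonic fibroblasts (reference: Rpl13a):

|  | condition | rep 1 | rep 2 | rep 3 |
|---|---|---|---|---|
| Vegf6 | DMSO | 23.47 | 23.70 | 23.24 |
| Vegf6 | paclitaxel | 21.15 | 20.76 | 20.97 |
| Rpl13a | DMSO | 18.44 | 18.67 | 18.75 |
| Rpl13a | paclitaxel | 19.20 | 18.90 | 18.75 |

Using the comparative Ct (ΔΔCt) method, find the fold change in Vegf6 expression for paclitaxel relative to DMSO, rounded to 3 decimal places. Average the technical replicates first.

Mean Ct: Vegf6 DMSO 23.470; Vegf6 paclitaxel 20.960; Rpl13a DMSO 18.620; Rpl13a paclitaxel 18.950
ΔCt(DMSO) = 23.470 − 18.620 = 4.850
ΔCt(paclitaxel) = 20.960 − 18.950 = 2.010
ΔΔCt = 2.010 − 4.850 = -2.840
Fold change = 2^(−(-2.840)) = 2^2.840 = 7.1602

7.160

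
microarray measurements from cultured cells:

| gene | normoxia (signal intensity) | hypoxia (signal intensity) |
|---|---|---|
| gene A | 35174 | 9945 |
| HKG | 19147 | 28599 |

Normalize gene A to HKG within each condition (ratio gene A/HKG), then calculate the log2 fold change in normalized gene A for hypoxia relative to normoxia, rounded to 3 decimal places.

-2.401

gene A/HKG (normoxia) = 35174 / 19147 = 1.8371
gene A/HKG (hypoxia) = 9945 / 28599 = 0.34774
Fold change = 0.34774 / 1.8371 = 0.1893
log2(0.1893) = -2.4013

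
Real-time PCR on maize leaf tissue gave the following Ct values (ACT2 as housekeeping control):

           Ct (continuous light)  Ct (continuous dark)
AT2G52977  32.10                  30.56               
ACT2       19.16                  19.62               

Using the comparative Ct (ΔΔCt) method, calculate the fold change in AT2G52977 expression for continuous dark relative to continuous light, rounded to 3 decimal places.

ΔCt(continuous light) = 32.100 − 19.160 = 12.940
ΔCt(continuous dark) = 30.560 − 19.620 = 10.940
ΔΔCt = 10.940 − 12.940 = -2.000
Fold change = 2^(−(-2.000)) = 2^2.000 = 4.0000

4.000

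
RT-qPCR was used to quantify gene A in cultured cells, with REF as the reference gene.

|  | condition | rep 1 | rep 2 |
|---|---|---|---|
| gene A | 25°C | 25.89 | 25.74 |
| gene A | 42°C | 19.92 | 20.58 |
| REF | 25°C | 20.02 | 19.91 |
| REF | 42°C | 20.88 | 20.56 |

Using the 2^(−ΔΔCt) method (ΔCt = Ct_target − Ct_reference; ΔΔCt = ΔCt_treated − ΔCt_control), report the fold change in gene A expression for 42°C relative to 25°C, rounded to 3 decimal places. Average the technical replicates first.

Mean Ct: gene A 25°C 25.815; gene A 42°C 20.250; REF 25°C 19.965; REF 42°C 20.720
ΔCt(25°C) = 25.815 − 19.965 = 5.850
ΔCt(42°C) = 20.250 − 20.720 = -0.470
ΔΔCt = -0.470 − 5.850 = -6.320
Fold change = 2^(−(-6.320)) = 2^6.320 = 79.8932

79.893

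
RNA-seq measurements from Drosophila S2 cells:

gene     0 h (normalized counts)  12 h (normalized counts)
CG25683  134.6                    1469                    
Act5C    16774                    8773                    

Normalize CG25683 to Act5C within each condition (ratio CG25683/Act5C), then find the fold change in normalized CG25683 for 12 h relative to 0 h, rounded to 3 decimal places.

20.867

CG25683/Act5C (0 h) = 134.6 / 16774 = 0.0080243
CG25683/Act5C (12 h) = 1469 / 8773 = 0.16745
Fold change = 0.16745 / 0.0080243 = 20.8673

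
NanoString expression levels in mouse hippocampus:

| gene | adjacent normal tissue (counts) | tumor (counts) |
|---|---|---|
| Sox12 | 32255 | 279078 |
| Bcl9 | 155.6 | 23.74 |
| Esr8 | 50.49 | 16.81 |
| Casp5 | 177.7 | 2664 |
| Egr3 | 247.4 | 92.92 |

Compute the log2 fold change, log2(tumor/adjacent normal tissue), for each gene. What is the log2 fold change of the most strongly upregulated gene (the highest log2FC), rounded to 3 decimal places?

log2(279078/32255) = 3.113  (Sox12)
log2(23.74/155.6) = -2.712  (Bcl9)
log2(16.81/50.49) = -1.587  (Esr8)
log2(2664/177.7) = 3.906  (Casp5)
log2(92.92/247.4) = -1.413  (Egr3)
Casp5 is most strongly upregulated.

3.906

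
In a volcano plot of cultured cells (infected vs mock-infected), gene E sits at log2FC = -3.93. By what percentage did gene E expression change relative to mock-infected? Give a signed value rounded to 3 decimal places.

Fold change = 2^(-3.93) = 0.0656
Percent change = (FC − 1) × 100% = (0.0656 − 1) × 100 = -93.439%

-93.439%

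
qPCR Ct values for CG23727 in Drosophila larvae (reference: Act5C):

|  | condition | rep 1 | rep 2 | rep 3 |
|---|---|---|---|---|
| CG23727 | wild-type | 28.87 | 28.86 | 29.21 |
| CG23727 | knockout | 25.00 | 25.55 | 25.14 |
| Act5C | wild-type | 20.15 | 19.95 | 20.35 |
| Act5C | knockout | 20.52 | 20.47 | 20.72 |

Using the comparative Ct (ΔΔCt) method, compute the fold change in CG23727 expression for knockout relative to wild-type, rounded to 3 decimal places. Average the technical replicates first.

18.001

Mean Ct: CG23727 wild-type 28.980; CG23727 knockout 25.230; Act5C wild-type 20.150; Act5C knockout 20.570
ΔCt(wild-type) = 28.980 − 20.150 = 8.830
ΔCt(knockout) = 25.230 − 20.570 = 4.660
ΔΔCt = 4.660 − 8.830 = -4.170
Fold change = 2^(−(-4.170)) = 2^4.170 = 18.0009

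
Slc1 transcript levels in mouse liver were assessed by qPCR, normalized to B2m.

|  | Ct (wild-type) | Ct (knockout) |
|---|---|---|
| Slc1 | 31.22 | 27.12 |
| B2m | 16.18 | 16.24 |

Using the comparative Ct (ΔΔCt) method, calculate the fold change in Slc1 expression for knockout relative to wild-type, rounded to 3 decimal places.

ΔCt(wild-type) = 31.220 − 16.180 = 15.040
ΔCt(knockout) = 27.120 − 16.240 = 10.880
ΔΔCt = 10.880 − 15.040 = -4.160
Fold change = 2^(−(-4.160)) = 2^4.160 = 17.8766

17.877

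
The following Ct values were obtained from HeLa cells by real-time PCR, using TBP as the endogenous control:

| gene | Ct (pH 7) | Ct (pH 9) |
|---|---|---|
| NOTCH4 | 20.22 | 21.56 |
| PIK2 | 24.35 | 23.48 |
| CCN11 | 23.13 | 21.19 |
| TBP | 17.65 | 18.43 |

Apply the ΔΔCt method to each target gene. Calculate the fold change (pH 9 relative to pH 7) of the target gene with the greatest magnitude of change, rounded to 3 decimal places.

6.589

NOTCH4: ΔΔCt = (21.56−18.43) − (20.22−17.65) = 3.13 − 2.57 = 0.56; fold change = 2^-0.56 = 0.678
PIK2: ΔΔCt = (23.48−18.43) − (24.35−17.65) = 5.05 − 6.70 = -1.65; fold change = 2^1.65 = 3.138
CCN11: ΔΔCt = (21.19−18.43) − (23.13−17.65) = 2.76 − 5.48 = -2.72; fold change = 2^2.72 = 6.589
CCN11 has the largest |ΔΔCt| = 2.72.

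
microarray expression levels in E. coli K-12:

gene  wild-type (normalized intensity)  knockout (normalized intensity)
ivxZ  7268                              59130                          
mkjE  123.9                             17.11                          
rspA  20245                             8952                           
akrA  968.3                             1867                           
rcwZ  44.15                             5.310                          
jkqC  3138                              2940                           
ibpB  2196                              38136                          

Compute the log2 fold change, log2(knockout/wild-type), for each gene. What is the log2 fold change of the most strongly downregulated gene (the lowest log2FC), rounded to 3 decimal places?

-3.056

log2(59130/7268) = 3.024  (ivxZ)
log2(17.11/123.9) = -2.856  (mkjE)
log2(8952/20245) = -1.177  (rspA)
log2(1867/968.3) = 0.947  (akrA)
log2(5.310/44.15) = -3.056  (rcwZ)
log2(2940/3138) = -0.094  (jkqC)
log2(38136/2196) = 4.118  (ibpB)
rcwZ is most strongly downregulated.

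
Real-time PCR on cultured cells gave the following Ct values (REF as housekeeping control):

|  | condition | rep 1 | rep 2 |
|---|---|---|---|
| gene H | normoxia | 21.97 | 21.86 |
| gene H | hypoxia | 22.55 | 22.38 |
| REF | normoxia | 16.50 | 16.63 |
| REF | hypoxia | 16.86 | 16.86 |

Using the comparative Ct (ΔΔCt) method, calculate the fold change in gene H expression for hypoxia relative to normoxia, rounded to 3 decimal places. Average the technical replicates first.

0.838

Mean Ct: gene H normoxia 21.915; gene H hypoxia 22.465; REF normoxia 16.565; REF hypoxia 16.860
ΔCt(normoxia) = 21.915 − 16.565 = 5.350
ΔCt(hypoxia) = 22.465 − 16.860 = 5.605
ΔΔCt = 5.605 − 5.350 = 0.255
Fold change = 2^(−0.255) = 0.8380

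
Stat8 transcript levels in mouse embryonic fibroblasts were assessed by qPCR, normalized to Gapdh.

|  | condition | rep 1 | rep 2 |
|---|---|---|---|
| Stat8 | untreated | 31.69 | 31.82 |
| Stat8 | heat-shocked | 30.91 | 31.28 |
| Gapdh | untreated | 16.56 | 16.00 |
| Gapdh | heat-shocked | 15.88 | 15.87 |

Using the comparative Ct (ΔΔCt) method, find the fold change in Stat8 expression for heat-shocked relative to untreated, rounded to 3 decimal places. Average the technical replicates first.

1.193

Mean Ct: Stat8 untreated 31.755; Stat8 heat-shocked 31.095; Gapdh untreated 16.280; Gapdh heat-shocked 15.875
ΔCt(untreated) = 31.755 − 16.280 = 15.475
ΔCt(heat-shocked) = 31.095 − 15.875 = 15.220
ΔΔCt = 15.220 − 15.475 = -0.255
Fold change = 2^(−(-0.255)) = 2^0.255 = 1.1933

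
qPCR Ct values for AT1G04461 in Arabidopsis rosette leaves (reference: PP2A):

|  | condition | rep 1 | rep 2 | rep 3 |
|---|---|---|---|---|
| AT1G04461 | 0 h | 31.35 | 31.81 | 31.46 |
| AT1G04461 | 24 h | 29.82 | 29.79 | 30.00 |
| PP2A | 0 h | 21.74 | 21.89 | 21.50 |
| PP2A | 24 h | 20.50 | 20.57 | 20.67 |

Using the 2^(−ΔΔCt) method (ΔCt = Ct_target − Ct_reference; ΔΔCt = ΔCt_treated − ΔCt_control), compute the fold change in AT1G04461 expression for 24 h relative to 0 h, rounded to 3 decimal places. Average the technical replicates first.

1.454

Mean Ct: AT1G04461 0 h 31.540; AT1G04461 24 h 29.870; PP2A 0 h 21.710; PP2A 24 h 20.580
ΔCt(0 h) = 31.540 − 21.710 = 9.830
ΔCt(24 h) = 29.870 − 20.580 = 9.290
ΔΔCt = 9.290 − 9.830 = -0.540
Fold change = 2^(−(-0.540)) = 2^0.540 = 1.4540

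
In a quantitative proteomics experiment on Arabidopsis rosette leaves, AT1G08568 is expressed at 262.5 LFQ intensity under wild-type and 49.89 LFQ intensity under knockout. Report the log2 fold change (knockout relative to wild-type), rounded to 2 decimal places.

-2.40

Fold change = 49.89 / 262.5 = 0.1901
log2(0.1901) = -2.395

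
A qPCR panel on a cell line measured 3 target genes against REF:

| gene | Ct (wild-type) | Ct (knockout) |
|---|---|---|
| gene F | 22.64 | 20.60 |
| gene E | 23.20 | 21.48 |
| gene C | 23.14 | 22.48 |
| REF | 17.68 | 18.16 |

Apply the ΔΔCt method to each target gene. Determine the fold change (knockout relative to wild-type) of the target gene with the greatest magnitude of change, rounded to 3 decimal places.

5.736

gene F: ΔΔCt = (20.60−18.16) − (22.64−17.68) = 2.44 − 4.96 = -2.52; fold change = 2^2.52 = 5.736
gene E: ΔΔCt = (21.48−18.16) − (23.20−17.68) = 3.32 − 5.52 = -2.20; fold change = 2^2.20 = 4.595
gene C: ΔΔCt = (22.48−18.16) − (23.14−17.68) = 4.32 − 5.46 = -1.14; fold change = 2^1.14 = 2.204
gene F has the largest |ΔΔCt| = 2.52.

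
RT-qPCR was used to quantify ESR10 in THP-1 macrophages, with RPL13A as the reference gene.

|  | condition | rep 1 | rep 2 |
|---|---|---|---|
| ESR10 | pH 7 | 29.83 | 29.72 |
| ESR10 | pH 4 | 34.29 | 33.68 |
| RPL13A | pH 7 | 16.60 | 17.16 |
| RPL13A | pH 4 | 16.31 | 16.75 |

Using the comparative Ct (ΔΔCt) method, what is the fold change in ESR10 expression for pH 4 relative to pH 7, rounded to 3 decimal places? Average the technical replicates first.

Mean Ct: ESR10 pH 7 29.775; ESR10 pH 4 33.985; RPL13A pH 7 16.880; RPL13A pH 4 16.530
ΔCt(pH 7) = 29.775 − 16.880 = 12.895
ΔCt(pH 4) = 33.985 − 16.530 = 17.455
ΔΔCt = 17.455 − 12.895 = 4.560
Fold change = 2^(−4.560) = 0.0424

0.042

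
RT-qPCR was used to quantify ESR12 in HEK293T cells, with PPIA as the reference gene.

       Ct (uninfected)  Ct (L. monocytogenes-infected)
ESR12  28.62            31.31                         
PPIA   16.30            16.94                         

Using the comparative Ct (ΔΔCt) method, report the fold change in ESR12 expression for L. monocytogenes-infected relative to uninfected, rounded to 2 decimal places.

0.24

ΔCt(uninfected) = 28.620 − 16.300 = 12.320
ΔCt(L. monocytogenes-infected) = 31.310 − 16.940 = 14.370
ΔΔCt = 14.370 − 12.320 = 2.050
Fold change = 2^(−2.050) = 0.241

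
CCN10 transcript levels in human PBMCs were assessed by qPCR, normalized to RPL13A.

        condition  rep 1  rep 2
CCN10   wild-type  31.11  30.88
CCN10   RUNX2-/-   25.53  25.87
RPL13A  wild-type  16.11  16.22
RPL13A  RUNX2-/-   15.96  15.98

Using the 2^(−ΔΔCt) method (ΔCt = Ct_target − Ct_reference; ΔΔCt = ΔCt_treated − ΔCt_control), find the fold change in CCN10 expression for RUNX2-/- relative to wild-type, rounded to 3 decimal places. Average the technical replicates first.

Mean Ct: CCN10 wild-type 30.995; CCN10 RUNX2-/- 25.700; RPL13A wild-type 16.165; RPL13A RUNX2-/- 15.970
ΔCt(wild-type) = 30.995 − 16.165 = 14.830
ΔCt(RUNX2-/-) = 25.700 − 15.970 = 9.730
ΔΔCt = 9.730 − 14.830 = -5.100
Fold change = 2^(−(-5.100)) = 2^5.100 = 34.2968

34.297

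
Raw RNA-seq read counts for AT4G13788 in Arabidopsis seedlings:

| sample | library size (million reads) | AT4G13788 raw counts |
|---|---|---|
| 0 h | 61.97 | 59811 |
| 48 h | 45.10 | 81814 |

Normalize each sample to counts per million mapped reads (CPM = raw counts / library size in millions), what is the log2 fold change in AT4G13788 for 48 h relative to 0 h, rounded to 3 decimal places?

CPM(0 h) = 59811 / 61.97 = 965.1606
CPM(48 h) = 81814 / 45.10 = 1814.0576
Fold change = 1814.0576 / 965.1606 = 1.87954
log2(1.87954) = 0.9104

0.910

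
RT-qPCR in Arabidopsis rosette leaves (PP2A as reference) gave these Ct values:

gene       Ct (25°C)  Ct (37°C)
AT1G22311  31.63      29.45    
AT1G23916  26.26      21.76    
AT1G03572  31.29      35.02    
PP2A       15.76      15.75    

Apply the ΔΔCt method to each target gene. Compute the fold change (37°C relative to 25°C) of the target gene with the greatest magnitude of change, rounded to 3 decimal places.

AT1G22311: ΔΔCt = (29.45−15.75) − (31.63−15.76) = 13.70 − 15.87 = -2.17; fold change = 2^2.17 = 4.500
AT1G23916: ΔΔCt = (21.76−15.75) − (26.26−15.76) = 6.01 − 10.50 = -4.49; fold change = 2^4.49 = 22.471
AT1G03572: ΔΔCt = (35.02−15.75) − (31.29−15.76) = 19.27 − 15.53 = 3.74; fold change = 2^-3.74 = 0.075
AT1G23916 has the largest |ΔΔCt| = 4.49.

22.471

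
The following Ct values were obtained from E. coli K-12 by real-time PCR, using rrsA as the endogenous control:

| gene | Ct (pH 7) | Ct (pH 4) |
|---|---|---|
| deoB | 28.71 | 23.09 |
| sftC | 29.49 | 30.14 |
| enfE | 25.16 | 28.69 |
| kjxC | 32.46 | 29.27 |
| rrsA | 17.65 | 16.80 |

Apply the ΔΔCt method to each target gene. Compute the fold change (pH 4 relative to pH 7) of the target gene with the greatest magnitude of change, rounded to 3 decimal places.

27.284

deoB: ΔΔCt = (23.09−16.80) − (28.71−17.65) = 6.29 − 11.06 = -4.77; fold change = 2^4.77 = 27.284
sftC: ΔΔCt = (30.14−16.80) − (29.49−17.65) = 13.34 − 11.84 = 1.50; fold change = 2^-1.50 = 0.354
enfE: ΔΔCt = (28.69−16.80) − (25.16−17.65) = 11.89 − 7.51 = 4.38; fold change = 2^-4.38 = 0.048
kjxC: ΔΔCt = (29.27−16.80) − (32.46−17.65) = 12.47 − 14.81 = -2.34; fold change = 2^2.34 = 5.063
deoB has the largest |ΔΔCt| = 4.77.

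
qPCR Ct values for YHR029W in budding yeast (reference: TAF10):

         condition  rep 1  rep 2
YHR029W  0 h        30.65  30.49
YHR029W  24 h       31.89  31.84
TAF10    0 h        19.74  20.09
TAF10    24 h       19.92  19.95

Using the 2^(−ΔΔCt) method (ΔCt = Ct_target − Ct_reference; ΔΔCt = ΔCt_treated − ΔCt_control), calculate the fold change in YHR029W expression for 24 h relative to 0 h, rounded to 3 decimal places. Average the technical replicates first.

Mean Ct: YHR029W 0 h 30.570; YHR029W 24 h 31.865; TAF10 0 h 19.915; TAF10 24 h 19.935
ΔCt(0 h) = 30.570 − 19.915 = 10.655
ΔCt(24 h) = 31.865 − 19.935 = 11.930
ΔΔCt = 11.930 − 10.655 = 1.275
Fold change = 2^(−1.275) = 0.4132

0.413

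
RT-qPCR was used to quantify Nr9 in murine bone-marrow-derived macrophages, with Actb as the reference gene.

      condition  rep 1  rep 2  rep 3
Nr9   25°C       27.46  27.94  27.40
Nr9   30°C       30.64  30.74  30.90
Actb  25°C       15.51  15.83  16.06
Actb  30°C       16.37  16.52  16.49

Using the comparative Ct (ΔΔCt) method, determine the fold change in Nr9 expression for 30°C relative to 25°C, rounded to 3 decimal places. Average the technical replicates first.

Mean Ct: Nr9 25°C 27.600; Nr9 30°C 30.760; Actb 25°C 15.800; Actb 30°C 16.460
ΔCt(25°C) = 27.600 − 15.800 = 11.800
ΔCt(30°C) = 30.760 − 16.460 = 14.300
ΔΔCt = 14.300 − 11.800 = 2.500
Fold change = 2^(−2.500) = 0.1768

0.177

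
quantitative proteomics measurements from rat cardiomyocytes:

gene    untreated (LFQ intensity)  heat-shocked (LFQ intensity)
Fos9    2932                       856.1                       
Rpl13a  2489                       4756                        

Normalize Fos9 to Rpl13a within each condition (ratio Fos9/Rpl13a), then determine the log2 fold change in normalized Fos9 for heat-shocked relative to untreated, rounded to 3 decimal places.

Fos9/Rpl13a (untreated) = 2932 / 2489 = 1.178
Fos9/Rpl13a (heat-shocked) = 856.1 / 4756 = 0.18
Fold change = 0.18 / 1.178 = 0.1528
log2(0.1528) = -2.7102

-2.710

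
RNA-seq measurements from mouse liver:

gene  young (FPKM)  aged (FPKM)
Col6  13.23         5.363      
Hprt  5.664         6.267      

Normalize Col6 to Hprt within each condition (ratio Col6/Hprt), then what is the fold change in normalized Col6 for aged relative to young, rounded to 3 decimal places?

Col6/Hprt (young) = 13.23 / 5.664 = 2.3358
Col6/Hprt (aged) = 5.363 / 6.267 = 0.85575
Fold change = 0.85575 / 2.3358 = 0.3664

0.366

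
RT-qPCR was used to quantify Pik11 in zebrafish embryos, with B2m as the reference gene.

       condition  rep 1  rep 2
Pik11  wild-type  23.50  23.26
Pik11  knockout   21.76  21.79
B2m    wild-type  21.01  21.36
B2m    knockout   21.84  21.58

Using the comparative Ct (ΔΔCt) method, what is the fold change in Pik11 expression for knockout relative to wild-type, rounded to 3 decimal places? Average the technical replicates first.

Mean Ct: Pik11 wild-type 23.380; Pik11 knockout 21.775; B2m wild-type 21.185; B2m knockout 21.710
ΔCt(wild-type) = 23.380 − 21.185 = 2.195
ΔCt(knockout) = 21.775 − 21.710 = 0.065
ΔΔCt = 0.065 − 2.195 = -2.130
Fold change = 2^(−(-2.130)) = 2^2.130 = 4.3772

4.377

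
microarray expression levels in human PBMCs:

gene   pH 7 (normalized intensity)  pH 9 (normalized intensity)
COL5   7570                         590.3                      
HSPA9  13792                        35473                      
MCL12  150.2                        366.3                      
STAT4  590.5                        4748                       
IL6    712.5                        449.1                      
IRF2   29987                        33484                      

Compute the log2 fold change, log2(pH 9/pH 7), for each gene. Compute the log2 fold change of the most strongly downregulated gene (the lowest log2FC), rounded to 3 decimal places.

log2(590.3/7570) = -3.681  (COL5)
log2(35473/13792) = 1.363  (HSPA9)
log2(366.3/150.2) = 1.286  (MCL12)
log2(4748/590.5) = 3.007  (STAT4)
log2(449.1/712.5) = -0.666  (IL6)
log2(33484/29987) = 0.159  (IRF2)
COL5 is most strongly downregulated.

-3.681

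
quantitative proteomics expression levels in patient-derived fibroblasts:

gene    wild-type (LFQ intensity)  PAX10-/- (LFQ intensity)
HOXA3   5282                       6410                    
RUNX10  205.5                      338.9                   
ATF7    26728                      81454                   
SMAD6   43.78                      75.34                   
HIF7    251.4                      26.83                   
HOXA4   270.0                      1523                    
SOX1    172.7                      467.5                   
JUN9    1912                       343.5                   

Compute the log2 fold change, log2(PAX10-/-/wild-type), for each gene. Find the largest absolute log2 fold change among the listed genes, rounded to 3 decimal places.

3.228

log2(6410/5282) = 0.279  (HOXA3)
log2(338.9/205.5) = 0.722  (RUNX10)
log2(81454/26728) = 1.608  (ATF7)
log2(75.34/43.78) = 0.783  (SMAD6)
log2(26.83/251.4) = -3.228  (HIF7)
log2(1523/270.0) = 2.496  (HOXA4)
log2(467.5/172.7) = 1.437  (SOX1)
log2(343.5/1912) = -2.477  (JUN9)
The largest magnitude belongs to HIF7.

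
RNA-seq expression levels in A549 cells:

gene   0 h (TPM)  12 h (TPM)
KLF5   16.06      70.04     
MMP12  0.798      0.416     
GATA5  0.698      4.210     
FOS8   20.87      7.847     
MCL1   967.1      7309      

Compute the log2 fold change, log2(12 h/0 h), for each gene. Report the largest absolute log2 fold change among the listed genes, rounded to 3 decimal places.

log2(70.04/16.06) = 2.125  (KLF5)
log2(0.416/0.798) = -0.940  (MMP12)
log2(4.210/0.698) = 2.593  (GATA5)
log2(7.847/20.87) = -1.411  (FOS8)
log2(7309/967.1) = 2.918  (MCL1)
The largest magnitude belongs to MCL1.

2.918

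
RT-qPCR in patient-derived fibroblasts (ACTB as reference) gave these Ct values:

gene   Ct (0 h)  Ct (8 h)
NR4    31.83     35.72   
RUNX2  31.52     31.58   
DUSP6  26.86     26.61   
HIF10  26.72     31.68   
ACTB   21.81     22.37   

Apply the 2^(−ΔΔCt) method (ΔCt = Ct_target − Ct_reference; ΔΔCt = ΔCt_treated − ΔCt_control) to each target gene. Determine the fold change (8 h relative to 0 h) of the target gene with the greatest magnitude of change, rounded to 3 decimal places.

NR4: ΔΔCt = (35.72−22.37) − (31.83−21.81) = 13.35 − 10.02 = 3.33; fold change = 2^-3.33 = 0.099
RUNX2: ΔΔCt = (31.58−22.37) − (31.52−21.81) = 9.21 − 9.71 = -0.50; fold change = 2^0.50 = 1.414
DUSP6: ΔΔCt = (26.61−22.37) − (26.86−21.81) = 4.24 − 5.05 = -0.81; fold change = 2^0.81 = 1.753
HIF10: ΔΔCt = (31.68−22.37) − (26.72−21.81) = 9.31 − 4.91 = 4.40; fold change = 2^-4.40 = 0.047
HIF10 has the largest |ΔΔCt| = 4.40.

0.047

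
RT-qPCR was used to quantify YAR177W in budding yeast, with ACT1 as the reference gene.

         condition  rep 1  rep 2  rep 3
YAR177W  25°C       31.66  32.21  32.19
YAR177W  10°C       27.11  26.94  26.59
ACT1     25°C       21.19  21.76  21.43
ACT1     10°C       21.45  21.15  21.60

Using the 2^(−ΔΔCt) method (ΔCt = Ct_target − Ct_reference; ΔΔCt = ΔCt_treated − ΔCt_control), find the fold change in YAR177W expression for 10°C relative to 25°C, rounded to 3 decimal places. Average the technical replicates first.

Mean Ct: YAR177W 25°C 32.020; YAR177W 10°C 26.880; ACT1 25°C 21.460; ACT1 10°C 21.400
ΔCt(25°C) = 32.020 − 21.460 = 10.560
ΔCt(10°C) = 26.880 − 21.400 = 5.480
ΔΔCt = 5.480 − 10.560 = -5.080
Fold change = 2^(−(-5.080)) = 2^5.080 = 33.8246

33.825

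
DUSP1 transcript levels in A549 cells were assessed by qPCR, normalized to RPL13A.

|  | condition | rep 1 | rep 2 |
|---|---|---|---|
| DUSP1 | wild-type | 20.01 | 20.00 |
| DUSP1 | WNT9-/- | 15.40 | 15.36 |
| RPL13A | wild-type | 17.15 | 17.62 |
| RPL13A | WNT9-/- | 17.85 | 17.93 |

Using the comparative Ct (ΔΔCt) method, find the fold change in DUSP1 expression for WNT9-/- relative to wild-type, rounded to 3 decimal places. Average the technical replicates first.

35.017

Mean Ct: DUSP1 wild-type 20.005; DUSP1 WNT9-/- 15.380; RPL13A wild-type 17.385; RPL13A WNT9-/- 17.890
ΔCt(wild-type) = 20.005 − 17.385 = 2.620
ΔCt(WNT9-/-) = 15.380 − 17.890 = -2.510
ΔΔCt = -2.510 − 2.620 = -5.130
Fold change = 2^(−(-5.130)) = 2^5.130 = 35.0174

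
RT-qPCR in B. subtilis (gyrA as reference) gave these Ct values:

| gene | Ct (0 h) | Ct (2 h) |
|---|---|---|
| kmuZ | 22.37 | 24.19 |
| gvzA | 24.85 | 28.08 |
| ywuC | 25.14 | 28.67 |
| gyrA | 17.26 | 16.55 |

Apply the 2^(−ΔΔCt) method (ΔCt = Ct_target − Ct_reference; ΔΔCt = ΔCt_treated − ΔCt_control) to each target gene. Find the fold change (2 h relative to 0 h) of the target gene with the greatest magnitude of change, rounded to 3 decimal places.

kmuZ: ΔΔCt = (24.19−16.55) − (22.37−17.26) = 7.64 − 5.11 = 2.53; fold change = 2^-2.53 = 0.173
gvzA: ΔΔCt = (28.08−16.55) − (24.85−17.26) = 11.53 − 7.59 = 3.94; fold change = 2^-3.94 = 0.065
ywuC: ΔΔCt = (28.67−16.55) − (25.14−17.26) = 12.12 − 7.88 = 4.24; fold change = 2^-4.24 = 0.053
ywuC has the largest |ΔΔCt| = 4.24.

0.053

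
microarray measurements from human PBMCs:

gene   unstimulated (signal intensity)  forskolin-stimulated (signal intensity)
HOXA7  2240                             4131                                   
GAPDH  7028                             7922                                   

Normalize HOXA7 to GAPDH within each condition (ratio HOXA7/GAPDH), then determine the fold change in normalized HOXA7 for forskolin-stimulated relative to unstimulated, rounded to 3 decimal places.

1.636

HOXA7/GAPDH (unstimulated) = 2240 / 7028 = 0.31873
HOXA7/GAPDH (forskolin-stimulated) = 4131 / 7922 = 0.52146
Fold change = 0.52146 / 0.31873 = 1.6361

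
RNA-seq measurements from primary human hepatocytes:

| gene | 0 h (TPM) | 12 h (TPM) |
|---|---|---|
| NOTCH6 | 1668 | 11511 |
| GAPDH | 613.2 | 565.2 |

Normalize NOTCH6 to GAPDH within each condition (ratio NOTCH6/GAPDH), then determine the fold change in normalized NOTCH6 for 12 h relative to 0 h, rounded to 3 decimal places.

7.487

NOTCH6/GAPDH (0 h) = 1668 / 613.2 = 2.7202
NOTCH6/GAPDH (12 h) = 11511 / 565.2 = 20.366
Fold change = 20.366 / 2.7202 = 7.4872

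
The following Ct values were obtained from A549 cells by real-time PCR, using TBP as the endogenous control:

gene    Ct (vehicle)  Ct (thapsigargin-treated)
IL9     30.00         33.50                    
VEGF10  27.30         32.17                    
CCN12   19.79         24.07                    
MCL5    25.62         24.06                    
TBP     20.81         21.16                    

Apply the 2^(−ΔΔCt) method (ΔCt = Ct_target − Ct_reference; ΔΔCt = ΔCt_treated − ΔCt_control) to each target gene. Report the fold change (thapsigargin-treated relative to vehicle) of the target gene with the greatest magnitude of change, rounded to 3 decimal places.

0.044

IL9: ΔΔCt = (33.50−21.16) − (30.00−20.81) = 12.34 − 9.19 = 3.15; fold change = 2^-3.15 = 0.113
VEGF10: ΔΔCt = (32.17−21.16) − (27.30−20.81) = 11.01 − 6.49 = 4.52; fold change = 2^-4.52 = 0.044
CCN12: ΔΔCt = (24.07−21.16) − (19.79−20.81) = 2.91 − (-1.02) = 3.93; fold change = 2^-3.93 = 0.066
MCL5: ΔΔCt = (24.06−21.16) − (25.62−20.81) = 2.90 − 4.81 = -1.91; fold change = 2^1.91 = 3.758
VEGF10 has the largest |ΔΔCt| = 4.52.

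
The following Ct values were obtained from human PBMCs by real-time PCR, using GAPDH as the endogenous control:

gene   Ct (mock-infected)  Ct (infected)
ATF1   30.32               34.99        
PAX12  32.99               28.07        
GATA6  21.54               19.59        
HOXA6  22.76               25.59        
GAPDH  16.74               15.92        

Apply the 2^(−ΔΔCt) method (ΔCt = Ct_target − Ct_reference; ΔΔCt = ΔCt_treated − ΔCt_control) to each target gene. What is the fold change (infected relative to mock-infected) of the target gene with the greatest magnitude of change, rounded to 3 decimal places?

ATF1: ΔΔCt = (34.99−15.92) − (30.32−16.74) = 19.07 − 13.58 = 5.49; fold change = 2^-5.49 = 0.022
PAX12: ΔΔCt = (28.07−15.92) − (32.99−16.74) = 12.15 − 16.25 = -4.10; fold change = 2^4.10 = 17.148
GATA6: ΔΔCt = (19.59−15.92) − (21.54−16.74) = 3.67 − 4.80 = -1.13; fold change = 2^1.13 = 2.189
HOXA6: ΔΔCt = (25.59−15.92) − (22.76−16.74) = 9.67 − 6.02 = 3.65; fold change = 2^-3.65 = 0.080
ATF1 has the largest |ΔΔCt| = 5.49.

0.022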